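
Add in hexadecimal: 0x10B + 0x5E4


Align and add column by column (LSB to MSB, each column mod 16 with carry):
  010B
+ 05E4
  ----
  col 0: B(11) + 4(4) + 0 (carry in) = 15 → F(15), carry out 0
  col 1: 0(0) + E(14) + 0 (carry in) = 14 → E(14), carry out 0
  col 2: 1(1) + 5(5) + 0 (carry in) = 6 → 6(6), carry out 0
  col 3: 0(0) + 0(0) + 0 (carry in) = 0 → 0(0), carry out 0
Reading digits MSB→LSB: 06EF
Strip leading zeros: 6EF
= 0x6EF


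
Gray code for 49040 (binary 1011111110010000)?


Binary: 1011111110010000
Gray code: G = B XOR (B >> 1)
B >> 1 = 0101111111001000
1011111110010000 XOR 0101111111001000:
  1 XOR 0 = 1
  0 XOR 1 = 1
  1 XOR 0 = 1
  1 XOR 1 = 0
  1 XOR 1 = 0
  1 XOR 1 = 0
  1 XOR 1 = 0
  1 XOR 1 = 0
  1 XOR 1 = 0
  0 XOR 1 = 1
  0 XOR 0 = 0
  1 XOR 0 = 1
  0 XOR 1 = 1
  0 XOR 0 = 0
  0 XOR 0 = 0
  0 XOR 0 = 0
= 1110000001011000


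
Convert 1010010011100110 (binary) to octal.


Group into 3-bit groups: 001010010011100110
  001 = 1
  010 = 2
  010 = 2
  011 = 3
  100 = 4
  110 = 6
= 0o122346


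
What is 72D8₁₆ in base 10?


Positional values:
Position 0: 8 × 16^0 = 8 × 1 = 8
Position 1: D × 16^1 = 13 × 16 = 208
Position 2: 2 × 16^2 = 2 × 256 = 512
Position 3: 7 × 16^3 = 7 × 4096 = 28672
Sum = 8 + 208 + 512 + 28672
= 29400


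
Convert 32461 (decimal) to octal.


Divide by 8 repeatedly:
32461 ÷ 8 = 4057 remainder 5
4057 ÷ 8 = 507 remainder 1
507 ÷ 8 = 63 remainder 3
63 ÷ 8 = 7 remainder 7
7 ÷ 8 = 0 remainder 7
Reading remainders bottom-up:
= 0o77315


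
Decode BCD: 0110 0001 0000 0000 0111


Each 4-bit group → digit:
  0110 → 6
  0001 → 1
  0000 → 0
  0000 → 0
  0111 → 7
= 61007


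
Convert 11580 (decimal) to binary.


Divide by 2 repeatedly:
11580 ÷ 2 = 5790 remainder 0
5790 ÷ 2 = 2895 remainder 0
2895 ÷ 2 = 1447 remainder 1
1447 ÷ 2 = 723 remainder 1
723 ÷ 2 = 361 remainder 1
361 ÷ 2 = 180 remainder 1
180 ÷ 2 = 90 remainder 0
90 ÷ 2 = 45 remainder 0
45 ÷ 2 = 22 remainder 1
22 ÷ 2 = 11 remainder 0
11 ÷ 2 = 5 remainder 1
5 ÷ 2 = 2 remainder 1
2 ÷ 2 = 1 remainder 0
1 ÷ 2 = 0 remainder 1
Reading remainders bottom-up:
= 10110100111100


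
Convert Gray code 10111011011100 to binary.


Gray code: 10111011011100
MSB stays the same: 1
Each subsequent bit = prev_binary XOR current_gray:
  B[1] = 1 XOR 0 = 1
  B[2] = 1 XOR 1 = 0
  B[3] = 0 XOR 1 = 1
  B[4] = 1 XOR 1 = 0
  B[5] = 0 XOR 0 = 0
  B[6] = 0 XOR 1 = 1
  B[7] = 1 XOR 1 = 0
  B[8] = 0 XOR 0 = 0
  B[9] = 0 XOR 1 = 1
  B[10] = 1 XOR 1 = 0
  B[11] = 0 XOR 1 = 1
  B[12] = 1 XOR 0 = 1
  B[13] = 1 XOR 0 = 1
= 11010010010111 (13463 decimal)


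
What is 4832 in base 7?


Divide by 7 repeatedly:
4832 ÷ 7 = 690 remainder 2
690 ÷ 7 = 98 remainder 4
98 ÷ 7 = 14 remainder 0
14 ÷ 7 = 2 remainder 0
2 ÷ 7 = 0 remainder 2
Reading remainders bottom-up:
= 20042


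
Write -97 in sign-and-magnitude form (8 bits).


Sign bit: 1 (negative)
Magnitude: 97 = 1100001
= 11100001


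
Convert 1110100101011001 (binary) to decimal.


Positional values:
Bit 0: 1 × 2^0 = 1
Bit 3: 1 × 2^3 = 8
Bit 4: 1 × 2^4 = 16
Bit 6: 1 × 2^6 = 64
Bit 8: 1 × 2^8 = 256
Bit 11: 1 × 2^11 = 2048
Bit 13: 1 × 2^13 = 8192
Bit 14: 1 × 2^14 = 16384
Bit 15: 1 × 2^15 = 32768
Sum = 1 + 8 + 16 + 64 + 256 + 2048 + 8192 + 16384 + 32768
= 59737


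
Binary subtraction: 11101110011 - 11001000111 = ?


Align and subtract column by column (LSB to MSB, borrowing when needed):
  11101110011
- 11001000111
  -----------
  col 0: (1 - 0 borrow-in) - 1 → 1 - 1 = 0, borrow out 0
  col 1: (1 - 0 borrow-in) - 1 → 1 - 1 = 0, borrow out 0
  col 2: (0 - 0 borrow-in) - 1 → borrow from next column: (0+2) - 1 = 1, borrow out 1
  col 3: (0 - 1 borrow-in) - 0 → borrow from next column: (-1+2) - 0 = 1, borrow out 1
  col 4: (1 - 1 borrow-in) - 0 → 0 - 0 = 0, borrow out 0
  col 5: (1 - 0 borrow-in) - 0 → 1 - 0 = 1, borrow out 0
  col 6: (1 - 0 borrow-in) - 1 → 1 - 1 = 0, borrow out 0
  col 7: (0 - 0 borrow-in) - 0 → 0 - 0 = 0, borrow out 0
  col 8: (1 - 0 borrow-in) - 0 → 1 - 0 = 1, borrow out 0
  col 9: (1 - 0 borrow-in) - 1 → 1 - 1 = 0, borrow out 0
  col 10: (1 - 0 borrow-in) - 1 → 1 - 1 = 0, borrow out 0
Reading bits MSB→LSB: 00100101100
Strip leading zeros: 100101100
= 100101100


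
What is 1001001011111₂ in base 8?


Group into 3-bit groups: 001001001011111
  001 = 1
  001 = 1
  001 = 1
  011 = 3
  111 = 7
= 0o11137


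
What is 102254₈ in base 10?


Positional values:
Position 0: 4 × 8^0 = 4
Position 1: 5 × 8^1 = 40
Position 2: 2 × 8^2 = 128
Position 3: 2 × 8^3 = 1024
Position 4: 0 × 8^4 = 0
Position 5: 1 × 8^5 = 32768
Sum = 4 + 40 + 128 + 1024 + 0 + 32768
= 33964


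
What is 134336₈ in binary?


Each octal digit → 3 binary bits:
  1 = 001
  3 = 011
  4 = 100
  3 = 011
  3 = 011
  6 = 110
Concatenate: 001 011 100 011 011 110
= 001011100011011110


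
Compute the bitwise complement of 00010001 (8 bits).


Original: 00010001
Invert all bits:
  bit 0: 0 → 1
  bit 1: 0 → 1
  bit 2: 0 → 1
  bit 3: 1 → 0
  bit 4: 0 → 1
  bit 5: 0 → 1
  bit 6: 0 → 1
  bit 7: 1 → 0
= 11101110


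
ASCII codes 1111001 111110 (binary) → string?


Codes (binary): 1111001 111110
Per-code ASCII lookup:
  1111001 = 121  (range 97-122: lowercase, 121 - 97 = 24) → 'y'
  111110 = 62  (special character) → '>'
= 'y>'


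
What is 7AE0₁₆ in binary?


Each hex digit → 4 binary bits:
  7 = 0111
  A = 1010
  E = 1110
  0 = 0000
Concatenate: 0111 1010 1110 0000
= 0111101011100000


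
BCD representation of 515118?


Each digit → 4-bit binary:
  5 → 0101
  1 → 0001
  5 → 0101
  1 → 0001
  1 → 0001
  8 → 1000
= 0101 0001 0101 0001 0001 1000


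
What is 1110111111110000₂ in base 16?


Group into 4-bit nibbles: 1110111111110000
  1110 = E
  1111 = F
  1111 = F
  0000 = 0
= 0xEFF0


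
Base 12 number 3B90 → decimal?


Positional values (base 12):
  0 × 12^0 = 0 × 1 = 0
  9 × 12^1 = 9 × 12 = 108
  B × 12^2 = 11 × 144 = 1584
  3 × 12^3 = 3 × 1728 = 5184
Sum = 0 + 108 + 1584 + 5184
= 6876


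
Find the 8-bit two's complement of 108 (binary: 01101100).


Original: 01101100
Step 1 - Invert all bits: 10010011
Step 2 - Add 1: 10010011 + 1
= 10010100 (represents -108)


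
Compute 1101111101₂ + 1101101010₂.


Align and add column by column (LSB to MSB, carry propagating):
  01101111101
+ 01101101010
  -----------
  col 0: 1 + 0 + 0 (carry in) = 1 → bit 1, carry out 0
  col 1: 0 + 1 + 0 (carry in) = 1 → bit 1, carry out 0
  col 2: 1 + 0 + 0 (carry in) = 1 → bit 1, carry out 0
  col 3: 1 + 1 + 0 (carry in) = 2 → bit 0, carry out 1
  col 4: 1 + 0 + 1 (carry in) = 2 → bit 0, carry out 1
  col 5: 1 + 1 + 1 (carry in) = 3 → bit 1, carry out 1
  col 6: 1 + 1 + 1 (carry in) = 3 → bit 1, carry out 1
  col 7: 0 + 0 + 1 (carry in) = 1 → bit 1, carry out 0
  col 8: 1 + 1 + 0 (carry in) = 2 → bit 0, carry out 1
  col 9: 1 + 1 + 1 (carry in) = 3 → bit 1, carry out 1
  col 10: 0 + 0 + 1 (carry in) = 1 → bit 1, carry out 0
Reading bits MSB→LSB: 11011100111
Strip leading zeros: 11011100111
= 11011100111


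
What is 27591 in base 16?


Divide by 16 repeatedly:
27591 ÷ 16 = 1724 remainder 7 (7)
1724 ÷ 16 = 107 remainder 12 (C)
107 ÷ 16 = 6 remainder 11 (B)
6 ÷ 16 = 0 remainder 6 (6)
Reading remainders bottom-up:
= 0x6BC7


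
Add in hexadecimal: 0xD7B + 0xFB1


Align and add column by column (LSB to MSB, each column mod 16 with carry):
  0D7B
+ 0FB1
  ----
  col 0: B(11) + 1(1) + 0 (carry in) = 12 → C(12), carry out 0
  col 1: 7(7) + B(11) + 0 (carry in) = 18 → 2(2), carry out 1
  col 2: D(13) + F(15) + 1 (carry in) = 29 → D(13), carry out 1
  col 3: 0(0) + 0(0) + 1 (carry in) = 1 → 1(1), carry out 0
Reading digits MSB→LSB: 1D2C
Strip leading zeros: 1D2C
= 0x1D2C


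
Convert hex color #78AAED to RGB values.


Hex: #78AAED
R = 78₁₆ = 120
G = AA₁₆ = 170
B = ED₁₆ = 237
= RGB(120, 170, 237)


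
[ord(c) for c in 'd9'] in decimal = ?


String: 'd9'  (2 characters)
Per-character ASCII lookup:
  'd': lowercase starts at 97: 'd' = 97 + 3 = 100
  '9': digits start at 48: '9' = 48 + 9 = 57
= 100 57


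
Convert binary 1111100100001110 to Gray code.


Binary: 1111100100001110
Gray code: G = B XOR (B >> 1)
B >> 1 = 0111110010000111
1111100100001110 XOR 0111110010000111:
  1 XOR 0 = 1
  1 XOR 1 = 0
  1 XOR 1 = 0
  1 XOR 1 = 0
  1 XOR 1 = 0
  0 XOR 1 = 1
  0 XOR 0 = 0
  1 XOR 0 = 1
  0 XOR 1 = 1
  0 XOR 0 = 0
  0 XOR 0 = 0
  0 XOR 0 = 0
  1 XOR 0 = 1
  1 XOR 1 = 0
  1 XOR 1 = 0
  0 XOR 1 = 1
= 1000010110001001


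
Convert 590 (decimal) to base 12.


Divide by 12 repeatedly:
590 ÷ 12 = 49 remainder 2
49 ÷ 12 = 4 remainder 1
4 ÷ 12 = 0 remainder 4
Reading remainders bottom-up:
= 412


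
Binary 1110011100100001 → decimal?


Positional values:
Bit 0: 1 × 2^0 = 1
Bit 5: 1 × 2^5 = 32
Bit 8: 1 × 2^8 = 256
Bit 9: 1 × 2^9 = 512
Bit 10: 1 × 2^10 = 1024
Bit 13: 1 × 2^13 = 8192
Bit 14: 1 × 2^14 = 16384
Bit 15: 1 × 2^15 = 32768
Sum = 1 + 32 + 256 + 512 + 1024 + 8192 + 16384 + 32768
= 59169


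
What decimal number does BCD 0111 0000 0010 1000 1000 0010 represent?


Each 4-bit group → digit:
  0111 → 7
  0000 → 0
  0010 → 2
  1000 → 8
  1000 → 8
  0010 → 2
= 702882


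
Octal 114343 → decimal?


Positional values:
Position 0: 3 × 8^0 = 3
Position 1: 4 × 8^1 = 32
Position 2: 3 × 8^2 = 192
Position 3: 4 × 8^3 = 2048
Position 4: 1 × 8^4 = 4096
Position 5: 1 × 8^5 = 32768
Sum = 3 + 32 + 192 + 2048 + 4096 + 32768
= 39139


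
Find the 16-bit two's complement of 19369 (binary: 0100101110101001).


Original: 0100101110101001
Step 1 - Invert all bits: 1011010001010110
Step 2 - Add 1: 1011010001010110 + 1
= 1011010001010111 (represents -19369)


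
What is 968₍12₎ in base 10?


Positional values (base 12):
  8 × 12^0 = 8 × 1 = 8
  6 × 12^1 = 6 × 12 = 72
  9 × 12^2 = 9 × 144 = 1296
Sum = 8 + 72 + 1296
= 1376


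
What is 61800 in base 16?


Divide by 16 repeatedly:
61800 ÷ 16 = 3862 remainder 8 (8)
3862 ÷ 16 = 241 remainder 6 (6)
241 ÷ 16 = 15 remainder 1 (1)
15 ÷ 16 = 0 remainder 15 (F)
Reading remainders bottom-up:
= 0xF168


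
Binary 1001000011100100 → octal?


Group into 3-bit groups: 001001000011100100
  001 = 1
  001 = 1
  000 = 0
  011 = 3
  100 = 4
  100 = 4
= 0o110344


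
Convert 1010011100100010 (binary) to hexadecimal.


Group into 4-bit nibbles: 1010011100100010
  1010 = A
  0111 = 7
  0010 = 2
  0010 = 2
= 0xA722


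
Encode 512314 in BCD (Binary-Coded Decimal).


Each digit → 4-bit binary:
  5 → 0101
  1 → 0001
  2 → 0010
  3 → 0011
  1 → 0001
  4 → 0100
= 0101 0001 0010 0011 0001 0100


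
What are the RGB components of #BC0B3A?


Hex: #BC0B3A
R = BC₁₆ = 188
G = 0B₁₆ = 11
B = 3A₁₆ = 58
= RGB(188, 11, 58)


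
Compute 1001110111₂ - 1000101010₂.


Align and subtract column by column (LSB to MSB, borrowing when needed):
  1001110111
- 1000101010
  ----------
  col 0: (1 - 0 borrow-in) - 0 → 1 - 0 = 1, borrow out 0
  col 1: (1 - 0 borrow-in) - 1 → 1 - 1 = 0, borrow out 0
  col 2: (1 - 0 borrow-in) - 0 → 1 - 0 = 1, borrow out 0
  col 3: (0 - 0 borrow-in) - 1 → borrow from next column: (0+2) - 1 = 1, borrow out 1
  col 4: (1 - 1 borrow-in) - 0 → 0 - 0 = 0, borrow out 0
  col 5: (1 - 0 borrow-in) - 1 → 1 - 1 = 0, borrow out 0
  col 6: (1 - 0 borrow-in) - 0 → 1 - 0 = 1, borrow out 0
  col 7: (0 - 0 borrow-in) - 0 → 0 - 0 = 0, borrow out 0
  col 8: (0 - 0 borrow-in) - 0 → 0 - 0 = 0, borrow out 0
  col 9: (1 - 0 borrow-in) - 1 → 1 - 1 = 0, borrow out 0
Reading bits MSB→LSB: 0001001101
Strip leading zeros: 1001101
= 1001101


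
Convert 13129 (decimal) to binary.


Divide by 2 repeatedly:
13129 ÷ 2 = 6564 remainder 1
6564 ÷ 2 = 3282 remainder 0
3282 ÷ 2 = 1641 remainder 0
1641 ÷ 2 = 820 remainder 1
820 ÷ 2 = 410 remainder 0
410 ÷ 2 = 205 remainder 0
205 ÷ 2 = 102 remainder 1
102 ÷ 2 = 51 remainder 0
51 ÷ 2 = 25 remainder 1
25 ÷ 2 = 12 remainder 1
12 ÷ 2 = 6 remainder 0
6 ÷ 2 = 3 remainder 0
3 ÷ 2 = 1 remainder 1
1 ÷ 2 = 0 remainder 1
Reading remainders bottom-up:
= 11001101001001


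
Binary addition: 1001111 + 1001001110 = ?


Align and add column by column (LSB to MSB, carry propagating):
  00001001111
+ 01001001110
  -----------
  col 0: 1 + 0 + 0 (carry in) = 1 → bit 1, carry out 0
  col 1: 1 + 1 + 0 (carry in) = 2 → bit 0, carry out 1
  col 2: 1 + 1 + 1 (carry in) = 3 → bit 1, carry out 1
  col 3: 1 + 1 + 1 (carry in) = 3 → bit 1, carry out 1
  col 4: 0 + 0 + 1 (carry in) = 1 → bit 1, carry out 0
  col 5: 0 + 0 + 0 (carry in) = 0 → bit 0, carry out 0
  col 6: 1 + 1 + 0 (carry in) = 2 → bit 0, carry out 1
  col 7: 0 + 0 + 1 (carry in) = 1 → bit 1, carry out 0
  col 8: 0 + 0 + 0 (carry in) = 0 → bit 0, carry out 0
  col 9: 0 + 1 + 0 (carry in) = 1 → bit 1, carry out 0
  col 10: 0 + 0 + 0 (carry in) = 0 → bit 0, carry out 0
Reading bits MSB→LSB: 01010011101
Strip leading zeros: 1010011101
= 1010011101


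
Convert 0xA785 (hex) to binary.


Each hex digit → 4 binary bits:
  A = 1010
  7 = 0111
  8 = 1000
  5 = 0101
Concatenate: 1010 0111 1000 0101
= 1010011110000101


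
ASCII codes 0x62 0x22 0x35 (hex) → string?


Codes (hex): 0x62 0x22 0x35
Per-code ASCII lookup:
  0x62 = 98  (range 97-122: lowercase, 98 - 97 = 1) → 'b'
  0x22 = 34  (special character) → '"'
  0x35 = 53  (range 48-57: digits, 53 - 48 = 5) → '5'
= 'b"5'


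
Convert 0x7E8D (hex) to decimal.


Positional values:
Position 0: D × 16^0 = 13 × 1 = 13
Position 1: 8 × 16^1 = 8 × 16 = 128
Position 2: E × 16^2 = 14 × 256 = 3584
Position 3: 7 × 16^3 = 7 × 4096 = 28672
Sum = 13 + 128 + 3584 + 28672
= 32397


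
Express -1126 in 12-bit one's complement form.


Original: 010001100110
Invert all bits:
  bit 0: 0 → 1
  bit 1: 1 → 0
  bit 2: 0 → 1
  bit 3: 0 → 1
  bit 4: 0 → 1
  bit 5: 1 → 0
  bit 6: 1 → 0
  bit 7: 0 → 1
  bit 8: 0 → 1
  bit 9: 1 → 0
  bit 10: 1 → 0
  bit 11: 0 → 1
= 101110011001


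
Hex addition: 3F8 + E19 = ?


Align and add column by column (LSB to MSB, each column mod 16 with carry):
  03F8
+ 0E19
  ----
  col 0: 8(8) + 9(9) + 0 (carry in) = 17 → 1(1), carry out 1
  col 1: F(15) + 1(1) + 1 (carry in) = 17 → 1(1), carry out 1
  col 2: 3(3) + E(14) + 1 (carry in) = 18 → 2(2), carry out 1
  col 3: 0(0) + 0(0) + 1 (carry in) = 1 → 1(1), carry out 0
Reading digits MSB→LSB: 1211
Strip leading zeros: 1211
= 0x1211


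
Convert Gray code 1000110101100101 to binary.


Gray code: 1000110101100101
MSB stays the same: 1
Each subsequent bit = prev_binary XOR current_gray:
  B[1] = 1 XOR 0 = 1
  B[2] = 1 XOR 0 = 1
  B[3] = 1 XOR 0 = 1
  B[4] = 1 XOR 1 = 0
  B[5] = 0 XOR 1 = 1
  B[6] = 1 XOR 0 = 1
  B[7] = 1 XOR 1 = 0
  B[8] = 0 XOR 0 = 0
  B[9] = 0 XOR 1 = 1
  B[10] = 1 XOR 1 = 0
  B[11] = 0 XOR 0 = 0
  B[12] = 0 XOR 0 = 0
  B[13] = 0 XOR 1 = 1
  B[14] = 1 XOR 0 = 1
  B[15] = 1 XOR 1 = 0
= 1111011001000110 (63046 decimal)


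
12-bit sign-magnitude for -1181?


Sign bit: 1 (negative)
Magnitude: 1181 = 10010011101
= 110010011101


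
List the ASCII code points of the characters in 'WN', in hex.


String: 'WN'  (2 characters)
Per-character ASCII lookup:
  'W': uppercase starts at 65: 'W' = 65 + 22 = 87 → 0x57
  'N': uppercase starts at 65: 'N' = 65 + 13 = 78 → 0x4E
= 0x57 0x4E


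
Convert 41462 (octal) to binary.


Each octal digit → 3 binary bits:
  4 = 100
  1 = 001
  4 = 100
  6 = 110
  2 = 010
Concatenate: 100 001 100 110 010
= 100001100110010


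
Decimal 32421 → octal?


Divide by 8 repeatedly:
32421 ÷ 8 = 4052 remainder 5
4052 ÷ 8 = 506 remainder 4
506 ÷ 8 = 63 remainder 2
63 ÷ 8 = 7 remainder 7
7 ÷ 8 = 0 remainder 7
Reading remainders bottom-up:
= 0o77245


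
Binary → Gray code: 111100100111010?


Binary: 111100100111010
Gray code: G = B XOR (B >> 1)
B >> 1 = 011110010011101
111100100111010 XOR 011110010011101:
  1 XOR 0 = 1
  1 XOR 1 = 0
  1 XOR 1 = 0
  1 XOR 1 = 0
  0 XOR 1 = 1
  0 XOR 0 = 0
  1 XOR 0 = 1
  0 XOR 1 = 1
  0 XOR 0 = 0
  1 XOR 0 = 1
  1 XOR 1 = 0
  1 XOR 1 = 0
  0 XOR 1 = 1
  1 XOR 0 = 1
  0 XOR 1 = 1
= 100010110100111


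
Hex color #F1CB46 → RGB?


Hex: #F1CB46
R = F1₁₆ = 241
G = CB₁₆ = 203
B = 46₁₆ = 70
= RGB(241, 203, 70)


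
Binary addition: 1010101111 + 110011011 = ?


Align and add column by column (LSB to MSB, carry propagating):
  01010101111
+ 00110011011
  -----------
  col 0: 1 + 1 + 0 (carry in) = 2 → bit 0, carry out 1
  col 1: 1 + 1 + 1 (carry in) = 3 → bit 1, carry out 1
  col 2: 1 + 0 + 1 (carry in) = 2 → bit 0, carry out 1
  col 3: 1 + 1 + 1 (carry in) = 3 → bit 1, carry out 1
  col 4: 0 + 1 + 1 (carry in) = 2 → bit 0, carry out 1
  col 5: 1 + 0 + 1 (carry in) = 2 → bit 0, carry out 1
  col 6: 0 + 0 + 1 (carry in) = 1 → bit 1, carry out 0
  col 7: 1 + 1 + 0 (carry in) = 2 → bit 0, carry out 1
  col 8: 0 + 1 + 1 (carry in) = 2 → bit 0, carry out 1
  col 9: 1 + 0 + 1 (carry in) = 2 → bit 0, carry out 1
  col 10: 0 + 0 + 1 (carry in) = 1 → bit 1, carry out 0
Reading bits MSB→LSB: 10001001010
Strip leading zeros: 10001001010
= 10001001010


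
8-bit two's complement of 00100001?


Original: 00100001
Step 1 - Invert all bits: 11011110
Step 2 - Add 1: 11011110 + 1
= 11011111 (represents -33)


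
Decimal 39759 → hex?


Divide by 16 repeatedly:
39759 ÷ 16 = 2484 remainder 15 (F)
2484 ÷ 16 = 155 remainder 4 (4)
155 ÷ 16 = 9 remainder 11 (B)
9 ÷ 16 = 0 remainder 9 (9)
Reading remainders bottom-up:
= 0x9B4F


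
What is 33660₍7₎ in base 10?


Positional values (base 7):
  0 × 7^0 = 0 × 1 = 0
  6 × 7^1 = 6 × 7 = 42
  6 × 7^2 = 6 × 49 = 294
  3 × 7^3 = 3 × 343 = 1029
  3 × 7^4 = 3 × 2401 = 7203
Sum = 0 + 42 + 294 + 1029 + 7203
= 8568


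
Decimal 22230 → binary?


Divide by 2 repeatedly:
22230 ÷ 2 = 11115 remainder 0
11115 ÷ 2 = 5557 remainder 1
5557 ÷ 2 = 2778 remainder 1
2778 ÷ 2 = 1389 remainder 0
1389 ÷ 2 = 694 remainder 1
694 ÷ 2 = 347 remainder 0
347 ÷ 2 = 173 remainder 1
173 ÷ 2 = 86 remainder 1
86 ÷ 2 = 43 remainder 0
43 ÷ 2 = 21 remainder 1
21 ÷ 2 = 10 remainder 1
10 ÷ 2 = 5 remainder 0
5 ÷ 2 = 2 remainder 1
2 ÷ 2 = 1 remainder 0
1 ÷ 2 = 0 remainder 1
Reading remainders bottom-up:
= 101011011010110


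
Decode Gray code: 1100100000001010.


Gray code: 1100100000001010
MSB stays the same: 1
Each subsequent bit = prev_binary XOR current_gray:
  B[1] = 1 XOR 1 = 0
  B[2] = 0 XOR 0 = 0
  B[3] = 0 XOR 0 = 0
  B[4] = 0 XOR 1 = 1
  B[5] = 1 XOR 0 = 1
  B[6] = 1 XOR 0 = 1
  B[7] = 1 XOR 0 = 1
  B[8] = 1 XOR 0 = 1
  B[9] = 1 XOR 0 = 1
  B[10] = 1 XOR 0 = 1
  B[11] = 1 XOR 0 = 1
  B[12] = 1 XOR 1 = 0
  B[13] = 0 XOR 0 = 0
  B[14] = 0 XOR 1 = 1
  B[15] = 1 XOR 0 = 1
= 1000111111110011 (36851 decimal)


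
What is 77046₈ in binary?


Each octal digit → 3 binary bits:
  7 = 111
  7 = 111
  0 = 000
  4 = 100
  6 = 110
Concatenate: 111 111 000 100 110
= 111111000100110


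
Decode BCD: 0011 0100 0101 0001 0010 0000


Each 4-bit group → digit:
  0011 → 3
  0100 → 4
  0101 → 5
  0001 → 1
  0010 → 2
  0000 → 0
= 345120


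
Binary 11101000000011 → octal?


Group into 3-bit groups: 011101000000011
  011 = 3
  101 = 5
  000 = 0
  000 = 0
  011 = 3
= 0o35003


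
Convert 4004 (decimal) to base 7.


Divide by 7 repeatedly:
4004 ÷ 7 = 572 remainder 0
572 ÷ 7 = 81 remainder 5
81 ÷ 7 = 11 remainder 4
11 ÷ 7 = 1 remainder 4
1 ÷ 7 = 0 remainder 1
Reading remainders bottom-up:
= 14450


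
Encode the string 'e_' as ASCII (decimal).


String: 'e_'  (2 characters)
Per-character ASCII lookup:
  'e': lowercase starts at 97: 'e' = 97 + 4 = 101
  '_': special character: '_' = 95
= 101 95


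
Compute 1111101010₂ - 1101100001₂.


Align and subtract column by column (LSB to MSB, borrowing when needed):
  1111101010
- 1101100001
  ----------
  col 0: (0 - 0 borrow-in) - 1 → borrow from next column: (0+2) - 1 = 1, borrow out 1
  col 1: (1 - 1 borrow-in) - 0 → 0 - 0 = 0, borrow out 0
  col 2: (0 - 0 borrow-in) - 0 → 0 - 0 = 0, borrow out 0
  col 3: (1 - 0 borrow-in) - 0 → 1 - 0 = 1, borrow out 0
  col 4: (0 - 0 borrow-in) - 0 → 0 - 0 = 0, borrow out 0
  col 5: (1 - 0 borrow-in) - 1 → 1 - 1 = 0, borrow out 0
  col 6: (1 - 0 borrow-in) - 1 → 1 - 1 = 0, borrow out 0
  col 7: (1 - 0 borrow-in) - 0 → 1 - 0 = 1, borrow out 0
  col 8: (1 - 0 borrow-in) - 1 → 1 - 1 = 0, borrow out 0
  col 9: (1 - 0 borrow-in) - 1 → 1 - 1 = 0, borrow out 0
Reading bits MSB→LSB: 0010001001
Strip leading zeros: 10001001
= 10001001


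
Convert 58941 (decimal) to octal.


Divide by 8 repeatedly:
58941 ÷ 8 = 7367 remainder 5
7367 ÷ 8 = 920 remainder 7
920 ÷ 8 = 115 remainder 0
115 ÷ 8 = 14 remainder 3
14 ÷ 8 = 1 remainder 6
1 ÷ 8 = 0 remainder 1
Reading remainders bottom-up:
= 0o163075


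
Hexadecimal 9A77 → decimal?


Positional values:
Position 0: 7 × 16^0 = 7 × 1 = 7
Position 1: 7 × 16^1 = 7 × 16 = 112
Position 2: A × 16^2 = 10 × 256 = 2560
Position 3: 9 × 16^3 = 9 × 4096 = 36864
Sum = 7 + 112 + 2560 + 36864
= 39543


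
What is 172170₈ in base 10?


Positional values:
Position 0: 0 × 8^0 = 0
Position 1: 7 × 8^1 = 56
Position 2: 1 × 8^2 = 64
Position 3: 2 × 8^3 = 1024
Position 4: 7 × 8^4 = 28672
Position 5: 1 × 8^5 = 32768
Sum = 0 + 56 + 64 + 1024 + 28672 + 32768
= 62584


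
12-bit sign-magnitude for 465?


Sign bit: 0 (positive)
Magnitude: 465 = 00111010001
= 000111010001


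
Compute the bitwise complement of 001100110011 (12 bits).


Original: 001100110011
Invert all bits:
  bit 0: 0 → 1
  bit 1: 0 → 1
  bit 2: 1 → 0
  bit 3: 1 → 0
  bit 4: 0 → 1
  bit 5: 0 → 1
  bit 6: 1 → 0
  bit 7: 1 → 0
  bit 8: 0 → 1
  bit 9: 0 → 1
  bit 10: 1 → 0
  bit 11: 1 → 0
= 110011001100


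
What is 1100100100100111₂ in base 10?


Positional values:
Bit 0: 1 × 2^0 = 1
Bit 1: 1 × 2^1 = 2
Bit 2: 1 × 2^2 = 4
Bit 5: 1 × 2^5 = 32
Bit 8: 1 × 2^8 = 256
Bit 11: 1 × 2^11 = 2048
Bit 14: 1 × 2^14 = 16384
Bit 15: 1 × 2^15 = 32768
Sum = 1 + 2 + 4 + 32 + 256 + 2048 + 16384 + 32768
= 51495


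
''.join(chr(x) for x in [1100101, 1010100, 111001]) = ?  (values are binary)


Codes (binary): 1100101 1010100 111001
Per-code ASCII lookup:
  1100101 = 101  (range 97-122: lowercase, 101 - 97 = 4) → 'e'
  1010100 = 84  (range 65-90: uppercase, 84 - 65 = 19) → 'T'
  111001 = 57  (range 48-57: digits, 57 - 48 = 9) → '9'
= 'eT9'


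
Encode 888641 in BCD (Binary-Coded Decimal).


Each digit → 4-bit binary:
  8 → 1000
  8 → 1000
  8 → 1000
  6 → 0110
  4 → 0100
  1 → 0001
= 1000 1000 1000 0110 0100 0001


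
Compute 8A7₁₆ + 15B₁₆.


Align and add column by column (LSB to MSB, each column mod 16 with carry):
  08A7
+ 015B
  ----
  col 0: 7(7) + B(11) + 0 (carry in) = 18 → 2(2), carry out 1
  col 1: A(10) + 5(5) + 1 (carry in) = 16 → 0(0), carry out 1
  col 2: 8(8) + 1(1) + 1 (carry in) = 10 → A(10), carry out 0
  col 3: 0(0) + 0(0) + 0 (carry in) = 0 → 0(0), carry out 0
Reading digits MSB→LSB: 0A02
Strip leading zeros: A02
= 0xA02


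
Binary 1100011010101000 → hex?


Group into 4-bit nibbles: 1100011010101000
  1100 = C
  0110 = 6
  1010 = A
  1000 = 8
= 0xC6A8


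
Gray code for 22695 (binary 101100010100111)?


Binary: 101100010100111
Gray code: G = B XOR (B >> 1)
B >> 1 = 010110001010011
101100010100111 XOR 010110001010011:
  1 XOR 0 = 1
  0 XOR 1 = 1
  1 XOR 0 = 1
  1 XOR 1 = 0
  0 XOR 1 = 1
  0 XOR 0 = 0
  0 XOR 0 = 0
  1 XOR 0 = 1
  0 XOR 1 = 1
  1 XOR 0 = 1
  0 XOR 1 = 1
  0 XOR 0 = 0
  1 XOR 0 = 1
  1 XOR 1 = 0
  1 XOR 1 = 0
= 111010011110100


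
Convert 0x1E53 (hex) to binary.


Each hex digit → 4 binary bits:
  1 = 0001
  E = 1110
  5 = 0101
  3 = 0011
Concatenate: 0001 1110 0101 0011
= 0001111001010011


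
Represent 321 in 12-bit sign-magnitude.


Sign bit: 0 (positive)
Magnitude: 321 = 00101000001
= 000101000001


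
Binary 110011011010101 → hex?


Group into 4-bit nibbles: 0110011011010101
  0110 = 6
  0110 = 6
  1101 = D
  0101 = 5
= 0x66D5


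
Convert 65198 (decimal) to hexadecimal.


Divide by 16 repeatedly:
65198 ÷ 16 = 4074 remainder 14 (E)
4074 ÷ 16 = 254 remainder 10 (A)
254 ÷ 16 = 15 remainder 14 (E)
15 ÷ 16 = 0 remainder 15 (F)
Reading remainders bottom-up:
= 0xFEAE


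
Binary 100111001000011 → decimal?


Positional values:
Bit 0: 1 × 2^0 = 1
Bit 1: 1 × 2^1 = 2
Bit 6: 1 × 2^6 = 64
Bit 9: 1 × 2^9 = 512
Bit 10: 1 × 2^10 = 1024
Bit 11: 1 × 2^11 = 2048
Bit 14: 1 × 2^14 = 16384
Sum = 1 + 2 + 64 + 512 + 1024 + 2048 + 16384
= 20035


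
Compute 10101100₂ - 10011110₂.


Align and subtract column by column (LSB to MSB, borrowing when needed):
  10101100
- 10011110
  --------
  col 0: (0 - 0 borrow-in) - 0 → 0 - 0 = 0, borrow out 0
  col 1: (0 - 0 borrow-in) - 1 → borrow from next column: (0+2) - 1 = 1, borrow out 1
  col 2: (1 - 1 borrow-in) - 1 → borrow from next column: (0+2) - 1 = 1, borrow out 1
  col 3: (1 - 1 borrow-in) - 1 → borrow from next column: (0+2) - 1 = 1, borrow out 1
  col 4: (0 - 1 borrow-in) - 1 → borrow from next column: (-1+2) - 1 = 0, borrow out 1
  col 5: (1 - 1 borrow-in) - 0 → 0 - 0 = 0, borrow out 0
  col 6: (0 - 0 borrow-in) - 0 → 0 - 0 = 0, borrow out 0
  col 7: (1 - 0 borrow-in) - 1 → 1 - 1 = 0, borrow out 0
Reading bits MSB→LSB: 00001110
Strip leading zeros: 1110
= 1110


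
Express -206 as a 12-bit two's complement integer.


Original: 000011001110
Step 1 - Invert all bits: 111100110001
Step 2 - Add 1: 111100110001 + 1
= 111100110010 (represents -206)


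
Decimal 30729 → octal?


Divide by 8 repeatedly:
30729 ÷ 8 = 3841 remainder 1
3841 ÷ 8 = 480 remainder 1
480 ÷ 8 = 60 remainder 0
60 ÷ 8 = 7 remainder 4
7 ÷ 8 = 0 remainder 7
Reading remainders bottom-up:
= 0o74011


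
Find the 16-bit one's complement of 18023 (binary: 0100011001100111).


Original: 0100011001100111
Invert all bits:
  bit 0: 0 → 1
  bit 1: 1 → 0
  bit 2: 0 → 1
  bit 3: 0 → 1
  bit 4: 0 → 1
  bit 5: 1 → 0
  bit 6: 1 → 0
  bit 7: 0 → 1
  bit 8: 0 → 1
  bit 9: 1 → 0
  bit 10: 1 → 0
  bit 11: 0 → 1
  bit 12: 0 → 1
  bit 13: 1 → 0
  bit 14: 1 → 0
  bit 15: 1 → 0
= 1011100110011000


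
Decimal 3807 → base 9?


Divide by 9 repeatedly:
3807 ÷ 9 = 423 remainder 0
423 ÷ 9 = 47 remainder 0
47 ÷ 9 = 5 remainder 2
5 ÷ 9 = 0 remainder 5
Reading remainders bottom-up:
= 5200


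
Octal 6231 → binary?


Each octal digit → 3 binary bits:
  6 = 110
  2 = 010
  3 = 011
  1 = 001
Concatenate: 110 010 011 001
= 110010011001


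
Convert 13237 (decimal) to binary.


Divide by 2 repeatedly:
13237 ÷ 2 = 6618 remainder 1
6618 ÷ 2 = 3309 remainder 0
3309 ÷ 2 = 1654 remainder 1
1654 ÷ 2 = 827 remainder 0
827 ÷ 2 = 413 remainder 1
413 ÷ 2 = 206 remainder 1
206 ÷ 2 = 103 remainder 0
103 ÷ 2 = 51 remainder 1
51 ÷ 2 = 25 remainder 1
25 ÷ 2 = 12 remainder 1
12 ÷ 2 = 6 remainder 0
6 ÷ 2 = 3 remainder 0
3 ÷ 2 = 1 remainder 1
1 ÷ 2 = 0 remainder 1
Reading remainders bottom-up:
= 11001110110101


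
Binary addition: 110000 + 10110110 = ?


Align and add column by column (LSB to MSB, carry propagating):
  000110000
+ 010110110
  ---------
  col 0: 0 + 0 + 0 (carry in) = 0 → bit 0, carry out 0
  col 1: 0 + 1 + 0 (carry in) = 1 → bit 1, carry out 0
  col 2: 0 + 1 + 0 (carry in) = 1 → bit 1, carry out 0
  col 3: 0 + 0 + 0 (carry in) = 0 → bit 0, carry out 0
  col 4: 1 + 1 + 0 (carry in) = 2 → bit 0, carry out 1
  col 5: 1 + 1 + 1 (carry in) = 3 → bit 1, carry out 1
  col 6: 0 + 0 + 1 (carry in) = 1 → bit 1, carry out 0
  col 7: 0 + 1 + 0 (carry in) = 1 → bit 1, carry out 0
  col 8: 0 + 0 + 0 (carry in) = 0 → bit 0, carry out 0
Reading bits MSB→LSB: 011100110
Strip leading zeros: 11100110
= 11100110


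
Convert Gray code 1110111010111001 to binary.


Gray code: 1110111010111001
MSB stays the same: 1
Each subsequent bit = prev_binary XOR current_gray:
  B[1] = 1 XOR 1 = 0
  B[2] = 0 XOR 1 = 1
  B[3] = 1 XOR 0 = 1
  B[4] = 1 XOR 1 = 0
  B[5] = 0 XOR 1 = 1
  B[6] = 1 XOR 1 = 0
  B[7] = 0 XOR 0 = 0
  B[8] = 0 XOR 1 = 1
  B[9] = 1 XOR 0 = 1
  B[10] = 1 XOR 1 = 0
  B[11] = 0 XOR 1 = 1
  B[12] = 1 XOR 1 = 0
  B[13] = 0 XOR 0 = 0
  B[14] = 0 XOR 0 = 0
  B[15] = 0 XOR 1 = 1
= 1011010011010001 (46289 decimal)


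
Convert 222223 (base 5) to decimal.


Positional values (base 5):
  3 × 5^0 = 3 × 1 = 3
  2 × 5^1 = 2 × 5 = 10
  2 × 5^2 = 2 × 25 = 50
  2 × 5^3 = 2 × 125 = 250
  2 × 5^4 = 2 × 625 = 1250
  2 × 5^5 = 2 × 3125 = 6250
Sum = 3 + 10 + 50 + 250 + 1250 + 6250
= 7813


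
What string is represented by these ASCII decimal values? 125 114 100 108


Codes (decimal): 125 114 100 108
Per-code ASCII lookup:
  125  (special character) → '}'
  114  (range 97-122: lowercase, 114 - 97 = 17) → 'r'
  100  (range 97-122: lowercase, 100 - 97 = 3) → 'd'
  108  (range 97-122: lowercase, 108 - 97 = 11) → 'l'
= '}rdl'


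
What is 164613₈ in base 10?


Positional values:
Position 0: 3 × 8^0 = 3
Position 1: 1 × 8^1 = 8
Position 2: 6 × 8^2 = 384
Position 3: 4 × 8^3 = 2048
Position 4: 6 × 8^4 = 24576
Position 5: 1 × 8^5 = 32768
Sum = 3 + 8 + 384 + 2048 + 24576 + 32768
= 59787


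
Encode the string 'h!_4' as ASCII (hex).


String: 'h!_4'  (4 characters)
Per-character ASCII lookup:
  'h': lowercase starts at 97: 'h' = 97 + 7 = 104 → 0x68
  '!': special character: '!' = 33 → 0x21
  '_': special character: '_' = 95 → 0x5F
  '4': digits start at 48: '4' = 48 + 4 = 52 → 0x34
= 0x68 0x21 0x5F 0x34


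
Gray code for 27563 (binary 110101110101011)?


Binary: 110101110101011
Gray code: G = B XOR (B >> 1)
B >> 1 = 011010111010101
110101110101011 XOR 011010111010101:
  1 XOR 0 = 1
  1 XOR 1 = 0
  0 XOR 1 = 1
  1 XOR 0 = 1
  0 XOR 1 = 1
  1 XOR 0 = 1
  1 XOR 1 = 0
  1 XOR 1 = 0
  0 XOR 1 = 1
  1 XOR 0 = 1
  0 XOR 1 = 1
  1 XOR 0 = 1
  0 XOR 1 = 1
  1 XOR 0 = 1
  1 XOR 1 = 0
= 101111001111110


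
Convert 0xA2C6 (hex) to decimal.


Positional values:
Position 0: 6 × 16^0 = 6 × 1 = 6
Position 1: C × 16^1 = 12 × 16 = 192
Position 2: 2 × 16^2 = 2 × 256 = 512
Position 3: A × 16^3 = 10 × 4096 = 40960
Sum = 6 + 192 + 512 + 40960
= 41670


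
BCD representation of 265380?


Each digit → 4-bit binary:
  2 → 0010
  6 → 0110
  5 → 0101
  3 → 0011
  8 → 1000
  0 → 0000
= 0010 0110 0101 0011 1000 0000


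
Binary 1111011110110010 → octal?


Group into 3-bit groups: 001111011110110010
  001 = 1
  111 = 7
  011 = 3
  110 = 6
  110 = 6
  010 = 2
= 0o173662


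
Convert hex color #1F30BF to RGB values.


Hex: #1F30BF
R = 1F₁₆ = 31
G = 30₁₆ = 48
B = BF₁₆ = 191
= RGB(31, 48, 191)


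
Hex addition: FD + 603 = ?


Align and add column by column (LSB to MSB, each column mod 16 with carry):
  00FD
+ 0603
  ----
  col 0: D(13) + 3(3) + 0 (carry in) = 16 → 0(0), carry out 1
  col 1: F(15) + 0(0) + 1 (carry in) = 16 → 0(0), carry out 1
  col 2: 0(0) + 6(6) + 1 (carry in) = 7 → 7(7), carry out 0
  col 3: 0(0) + 0(0) + 0 (carry in) = 0 → 0(0), carry out 0
Reading digits MSB→LSB: 0700
Strip leading zeros: 700
= 0x700


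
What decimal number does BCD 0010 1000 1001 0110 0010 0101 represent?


Each 4-bit group → digit:
  0010 → 2
  1000 → 8
  1001 → 9
  0110 → 6
  0010 → 2
  0101 → 5
= 289625


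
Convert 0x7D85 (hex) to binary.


Each hex digit → 4 binary bits:
  7 = 0111
  D = 1101
  8 = 1000
  5 = 0101
Concatenate: 0111 1101 1000 0101
= 0111110110000101


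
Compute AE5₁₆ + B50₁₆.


Align and add column by column (LSB to MSB, each column mod 16 with carry):
  0AE5
+ 0B50
  ----
  col 0: 5(5) + 0(0) + 0 (carry in) = 5 → 5(5), carry out 0
  col 1: E(14) + 5(5) + 0 (carry in) = 19 → 3(3), carry out 1
  col 2: A(10) + B(11) + 1 (carry in) = 22 → 6(6), carry out 1
  col 3: 0(0) + 0(0) + 1 (carry in) = 1 → 1(1), carry out 0
Reading digits MSB→LSB: 1635
Strip leading zeros: 1635
= 0x1635


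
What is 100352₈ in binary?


Each octal digit → 3 binary bits:
  1 = 001
  0 = 000
  0 = 000
  3 = 011
  5 = 101
  2 = 010
Concatenate: 001 000 000 011 101 010
= 001000000011101010


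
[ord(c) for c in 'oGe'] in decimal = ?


String: 'oGe'  (3 characters)
Per-character ASCII lookup:
  'o': lowercase starts at 97: 'o' = 97 + 14 = 111
  'G': uppercase starts at 65: 'G' = 65 + 6 = 71
  'e': lowercase starts at 97: 'e' = 97 + 4 = 101
= 111 71 101


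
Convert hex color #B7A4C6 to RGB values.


Hex: #B7A4C6
R = B7₁₆ = 183
G = A4₁₆ = 164
B = C6₁₆ = 198
= RGB(183, 164, 198)


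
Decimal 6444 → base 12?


Divide by 12 repeatedly:
6444 ÷ 12 = 537 remainder 0
537 ÷ 12 = 44 remainder 9
44 ÷ 12 = 3 remainder 8
3 ÷ 12 = 0 remainder 3
Reading remainders bottom-up:
= 3890


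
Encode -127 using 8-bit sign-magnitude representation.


Sign bit: 1 (negative)
Magnitude: 127 = 1111111
= 11111111


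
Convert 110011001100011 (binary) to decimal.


Positional values:
Bit 0: 1 × 2^0 = 1
Bit 1: 1 × 2^1 = 2
Bit 5: 1 × 2^5 = 32
Bit 6: 1 × 2^6 = 64
Bit 9: 1 × 2^9 = 512
Bit 10: 1 × 2^10 = 1024
Bit 13: 1 × 2^13 = 8192
Bit 14: 1 × 2^14 = 16384
Sum = 1 + 2 + 32 + 64 + 512 + 1024 + 8192 + 16384
= 26211


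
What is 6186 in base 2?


Divide by 2 repeatedly:
6186 ÷ 2 = 3093 remainder 0
3093 ÷ 2 = 1546 remainder 1
1546 ÷ 2 = 773 remainder 0
773 ÷ 2 = 386 remainder 1
386 ÷ 2 = 193 remainder 0
193 ÷ 2 = 96 remainder 1
96 ÷ 2 = 48 remainder 0
48 ÷ 2 = 24 remainder 0
24 ÷ 2 = 12 remainder 0
12 ÷ 2 = 6 remainder 0
6 ÷ 2 = 3 remainder 0
3 ÷ 2 = 1 remainder 1
1 ÷ 2 = 0 remainder 1
Reading remainders bottom-up:
= 1100000101010


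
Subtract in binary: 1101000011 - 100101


Align and subtract column by column (LSB to MSB, borrowing when needed):
  1101000011
- 0000100101
  ----------
  col 0: (1 - 0 borrow-in) - 1 → 1 - 1 = 0, borrow out 0
  col 1: (1 - 0 borrow-in) - 0 → 1 - 0 = 1, borrow out 0
  col 2: (0 - 0 borrow-in) - 1 → borrow from next column: (0+2) - 1 = 1, borrow out 1
  col 3: (0 - 1 borrow-in) - 0 → borrow from next column: (-1+2) - 0 = 1, borrow out 1
  col 4: (0 - 1 borrow-in) - 0 → borrow from next column: (-1+2) - 0 = 1, borrow out 1
  col 5: (0 - 1 borrow-in) - 1 → borrow from next column: (-1+2) - 1 = 0, borrow out 1
  col 6: (1 - 1 borrow-in) - 0 → 0 - 0 = 0, borrow out 0
  col 7: (0 - 0 borrow-in) - 0 → 0 - 0 = 0, borrow out 0
  col 8: (1 - 0 borrow-in) - 0 → 1 - 0 = 1, borrow out 0
  col 9: (1 - 0 borrow-in) - 0 → 1 - 0 = 1, borrow out 0
Reading bits MSB→LSB: 1100011110
Strip leading zeros: 1100011110
= 1100011110


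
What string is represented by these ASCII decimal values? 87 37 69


Codes (decimal): 87 37 69
Per-code ASCII lookup:
  87  (range 65-90: uppercase, 87 - 65 = 22) → 'W'
  37  (special character) → '%'
  69  (range 65-90: uppercase, 69 - 65 = 4) → 'E'
= 'W%E'


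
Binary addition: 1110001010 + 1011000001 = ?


Align and add column by column (LSB to MSB, carry propagating):
  01110001010
+ 01011000001
  -----------
  col 0: 0 + 1 + 0 (carry in) = 1 → bit 1, carry out 0
  col 1: 1 + 0 + 0 (carry in) = 1 → bit 1, carry out 0
  col 2: 0 + 0 + 0 (carry in) = 0 → bit 0, carry out 0
  col 3: 1 + 0 + 0 (carry in) = 1 → bit 1, carry out 0
  col 4: 0 + 0 + 0 (carry in) = 0 → bit 0, carry out 0
  col 5: 0 + 0 + 0 (carry in) = 0 → bit 0, carry out 0
  col 6: 0 + 1 + 0 (carry in) = 1 → bit 1, carry out 0
  col 7: 1 + 1 + 0 (carry in) = 2 → bit 0, carry out 1
  col 8: 1 + 0 + 1 (carry in) = 2 → bit 0, carry out 1
  col 9: 1 + 1 + 1 (carry in) = 3 → bit 1, carry out 1
  col 10: 0 + 0 + 1 (carry in) = 1 → bit 1, carry out 0
Reading bits MSB→LSB: 11001001011
Strip leading zeros: 11001001011
= 11001001011


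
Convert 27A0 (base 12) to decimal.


Positional values (base 12):
  0 × 12^0 = 0 × 1 = 0
  A × 12^1 = 10 × 12 = 120
  7 × 12^2 = 7 × 144 = 1008
  2 × 12^3 = 2 × 1728 = 3456
Sum = 0 + 120 + 1008 + 3456
= 4584


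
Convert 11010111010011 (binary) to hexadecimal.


Group into 4-bit nibbles: 0011010111010011
  0011 = 3
  0101 = 5
  1101 = D
  0011 = 3
= 0x35D3


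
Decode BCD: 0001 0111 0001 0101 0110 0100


Each 4-bit group → digit:
  0001 → 1
  0111 → 7
  0001 → 1
  0101 → 5
  0110 → 6
  0100 → 4
= 171564


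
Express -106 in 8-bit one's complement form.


Original: 01101010
Invert all bits:
  bit 0: 0 → 1
  bit 1: 1 → 0
  bit 2: 1 → 0
  bit 3: 0 → 1
  bit 4: 1 → 0
  bit 5: 0 → 1
  bit 6: 1 → 0
  bit 7: 0 → 1
= 10010101


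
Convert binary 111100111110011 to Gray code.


Binary: 111100111110011
Gray code: G = B XOR (B >> 1)
B >> 1 = 011110011111001
111100111110011 XOR 011110011111001:
  1 XOR 0 = 1
  1 XOR 1 = 0
  1 XOR 1 = 0
  1 XOR 1 = 0
  0 XOR 1 = 1
  0 XOR 0 = 0
  1 XOR 0 = 1
  1 XOR 1 = 0
  1 XOR 1 = 0
  1 XOR 1 = 0
  1 XOR 1 = 0
  0 XOR 1 = 1
  0 XOR 0 = 0
  1 XOR 0 = 1
  1 XOR 1 = 0
= 100010100001010


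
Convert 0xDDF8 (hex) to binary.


Each hex digit → 4 binary bits:
  D = 1101
  D = 1101
  F = 1111
  8 = 1000
Concatenate: 1101 1101 1111 1000
= 1101110111111000


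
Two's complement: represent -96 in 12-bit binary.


Original: 000001100000
Step 1 - Invert all bits: 111110011111
Step 2 - Add 1: 111110011111 + 1
= 111110100000 (represents -96)


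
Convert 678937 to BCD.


Each digit → 4-bit binary:
  6 → 0110
  7 → 0111
  8 → 1000
  9 → 1001
  3 → 0011
  7 → 0111
= 0110 0111 1000 1001 0011 0111


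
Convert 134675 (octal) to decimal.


Positional values:
Position 0: 5 × 8^0 = 5
Position 1: 7 × 8^1 = 56
Position 2: 6 × 8^2 = 384
Position 3: 4 × 8^3 = 2048
Position 4: 3 × 8^4 = 12288
Position 5: 1 × 8^5 = 32768
Sum = 5 + 56 + 384 + 2048 + 12288 + 32768
= 47549


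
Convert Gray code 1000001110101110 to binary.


Gray code: 1000001110101110
MSB stays the same: 1
Each subsequent bit = prev_binary XOR current_gray:
  B[1] = 1 XOR 0 = 1
  B[2] = 1 XOR 0 = 1
  B[3] = 1 XOR 0 = 1
  B[4] = 1 XOR 0 = 1
  B[5] = 1 XOR 0 = 1
  B[6] = 1 XOR 1 = 0
  B[7] = 0 XOR 1 = 1
  B[8] = 1 XOR 1 = 0
  B[9] = 0 XOR 0 = 0
  B[10] = 0 XOR 1 = 1
  B[11] = 1 XOR 0 = 1
  B[12] = 1 XOR 1 = 0
  B[13] = 0 XOR 1 = 1
  B[14] = 1 XOR 1 = 0
  B[15] = 0 XOR 0 = 0
= 1111110100110100 (64820 decimal)


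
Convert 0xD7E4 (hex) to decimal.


Positional values:
Position 0: 4 × 16^0 = 4 × 1 = 4
Position 1: E × 16^1 = 14 × 16 = 224
Position 2: 7 × 16^2 = 7 × 256 = 1792
Position 3: D × 16^3 = 13 × 4096 = 53248
Sum = 4 + 224 + 1792 + 53248
= 55268


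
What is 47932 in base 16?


Divide by 16 repeatedly:
47932 ÷ 16 = 2995 remainder 12 (C)
2995 ÷ 16 = 187 remainder 3 (3)
187 ÷ 16 = 11 remainder 11 (B)
11 ÷ 16 = 0 remainder 11 (B)
Reading remainders bottom-up:
= 0xBB3C


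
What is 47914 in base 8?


Divide by 8 repeatedly:
47914 ÷ 8 = 5989 remainder 2
5989 ÷ 8 = 748 remainder 5
748 ÷ 8 = 93 remainder 4
93 ÷ 8 = 11 remainder 5
11 ÷ 8 = 1 remainder 3
1 ÷ 8 = 0 remainder 1
Reading remainders bottom-up:
= 0o135452


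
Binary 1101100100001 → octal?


Group into 3-bit groups: 001101100100001
  001 = 1
  101 = 5
  100 = 4
  100 = 4
  001 = 1
= 0o15441


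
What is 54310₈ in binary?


Each octal digit → 3 binary bits:
  5 = 101
  4 = 100
  3 = 011
  1 = 001
  0 = 000
Concatenate: 101 100 011 001 000
= 101100011001000


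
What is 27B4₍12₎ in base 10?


Positional values (base 12):
  4 × 12^0 = 4 × 1 = 4
  B × 12^1 = 11 × 12 = 132
  7 × 12^2 = 7 × 144 = 1008
  2 × 12^3 = 2 × 1728 = 3456
Sum = 4 + 132 + 1008 + 3456
= 4600


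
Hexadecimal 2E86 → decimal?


Positional values:
Position 0: 6 × 16^0 = 6 × 1 = 6
Position 1: 8 × 16^1 = 8 × 16 = 128
Position 2: E × 16^2 = 14 × 256 = 3584
Position 3: 2 × 16^3 = 2 × 4096 = 8192
Sum = 6 + 128 + 3584 + 8192
= 11910
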